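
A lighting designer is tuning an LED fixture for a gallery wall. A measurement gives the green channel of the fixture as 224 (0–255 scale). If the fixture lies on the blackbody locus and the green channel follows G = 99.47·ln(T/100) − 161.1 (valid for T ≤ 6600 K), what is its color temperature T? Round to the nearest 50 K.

ln t = (224 + 161.1) / 99.47 = 3.8715.
t = e^3.8715 = 48.015.
T = 100·t = 4802 K → 4800 K to the nearest 50 K.

4800 K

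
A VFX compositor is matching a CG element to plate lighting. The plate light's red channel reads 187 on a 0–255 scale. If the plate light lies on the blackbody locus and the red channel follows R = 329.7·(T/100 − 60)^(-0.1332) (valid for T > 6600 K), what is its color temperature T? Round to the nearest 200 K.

13000 K

(t − 60)^(-0.1332) = 187/329.7 = 0.56718.
t − 60 = 0.56718^(1/-0.1332) = 0.56718^(-7.508) = 70.620, so t = 130.620.
T = 100·t = 13062 K → 13000 K to the nearest 200 K.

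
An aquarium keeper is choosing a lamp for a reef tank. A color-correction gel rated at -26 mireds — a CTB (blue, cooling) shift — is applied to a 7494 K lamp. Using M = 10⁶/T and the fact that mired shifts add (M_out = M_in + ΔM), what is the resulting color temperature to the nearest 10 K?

9310 K

M_in = 10⁶/7494 = 133.44 mireds.
M_out = 133.44 + (-26) = 107.44 mireds.
T_out = 10⁶/107.44 = 9307.5 K → 9310 K.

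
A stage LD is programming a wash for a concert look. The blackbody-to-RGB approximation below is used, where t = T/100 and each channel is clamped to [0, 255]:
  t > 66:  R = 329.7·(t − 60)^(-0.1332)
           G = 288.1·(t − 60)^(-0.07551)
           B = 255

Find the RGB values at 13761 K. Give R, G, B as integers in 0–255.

R=185, G=207, B=255

t = 13761/100 = 137.61; the t > 66 branch applies.
R = 329.7·(137.61 − 60)^(-0.1332) = 329.7·77.61^(-0.1332) = 329.7·0.56010 = 184.664.
G = 288.1·(137.61 − 60)^(-0.07551) = 288.1·77.61^(-0.07551) = 288.1·0.71993 = 207.413.
B = 255 by definition for t > 66.
Rounded: (185, 207, 255).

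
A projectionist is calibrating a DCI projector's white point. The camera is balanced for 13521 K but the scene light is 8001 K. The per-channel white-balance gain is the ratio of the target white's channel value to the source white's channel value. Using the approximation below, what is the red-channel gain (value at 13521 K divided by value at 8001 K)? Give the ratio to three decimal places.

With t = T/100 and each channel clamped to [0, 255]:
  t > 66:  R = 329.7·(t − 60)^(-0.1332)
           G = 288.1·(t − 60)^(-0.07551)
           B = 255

At 8001 K (t = 80.01):
  R = 329.7·(80.01 − 60)^(-0.1332) = 329.7·20.01^(-0.1332) = 329.7·0.67092 = 221.204.
At 13521 K (t = 135.21):
  R = 329.7·(135.21 − 60)^(-0.1332) = 329.7·75.21^(-0.1332) = 329.7·0.56245 = 185.438.
Gain = 185.438 / 221.204 = 0.8383 → 0.838.

0.838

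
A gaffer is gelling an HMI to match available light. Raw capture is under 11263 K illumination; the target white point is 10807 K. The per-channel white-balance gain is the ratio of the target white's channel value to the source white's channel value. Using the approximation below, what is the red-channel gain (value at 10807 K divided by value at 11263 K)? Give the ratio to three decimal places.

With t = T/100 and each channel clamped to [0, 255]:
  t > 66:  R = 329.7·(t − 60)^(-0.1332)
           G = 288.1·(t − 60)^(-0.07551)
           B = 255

At 11263 K (t = 112.63):
  R = 329.7·(112.63 − 60)^(-0.1332) = 329.7·52.63^(-0.1332) = 329.7·0.58984 = 194.469.
At 10807 K (t = 108.07):
  R = 329.7·(108.07 − 60)^(-0.1332) = 329.7·48.07^(-0.1332) = 329.7·0.59700 = 196.831.
Gain = 196.831 / 194.469 = 1.0121 → 1.012.

1.012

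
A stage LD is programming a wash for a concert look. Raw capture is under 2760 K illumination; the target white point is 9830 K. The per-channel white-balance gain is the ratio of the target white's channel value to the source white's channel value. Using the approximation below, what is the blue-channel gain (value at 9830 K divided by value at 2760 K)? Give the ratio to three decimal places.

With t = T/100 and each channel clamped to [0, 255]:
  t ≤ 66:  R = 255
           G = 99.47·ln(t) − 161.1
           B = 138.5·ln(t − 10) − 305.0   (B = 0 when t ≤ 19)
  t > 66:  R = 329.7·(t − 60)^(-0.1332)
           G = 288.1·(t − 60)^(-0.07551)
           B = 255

At 2760 K (t = 27.6):
  B = 138.5·ln(27.6 − 10) − 305.0 = 138.5·ln 17.6 − 305.0 = 138.5·2.8679 − 305.0 = 92.204.
At 9830 K (t = 98.3):
  B = 255 by definition for t > 66.
Gain = 255.000 / 92.204 = 2.7656 → 2.766.

2.766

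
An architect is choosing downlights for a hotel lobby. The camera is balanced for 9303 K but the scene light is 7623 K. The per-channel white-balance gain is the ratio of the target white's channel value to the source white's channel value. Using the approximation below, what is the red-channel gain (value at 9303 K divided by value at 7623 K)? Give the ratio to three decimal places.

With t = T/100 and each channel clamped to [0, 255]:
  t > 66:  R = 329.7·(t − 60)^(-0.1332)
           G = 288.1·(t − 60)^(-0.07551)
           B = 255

At 7623 K (t = 76.23):
  R = 329.7·(76.23 − 60)^(-0.1332) = 329.7·16.23^(-0.1332) = 329.7·0.68990 = 227.460.
At 9303 K (t = 93.03):
  R = 329.7·(93.03 − 60)^(-0.1332) = 329.7·33.03^(-0.1332) = 329.7·0.62760 = 206.919.
Gain = 206.919 / 227.460 = 0.9097 → 0.910.

0.910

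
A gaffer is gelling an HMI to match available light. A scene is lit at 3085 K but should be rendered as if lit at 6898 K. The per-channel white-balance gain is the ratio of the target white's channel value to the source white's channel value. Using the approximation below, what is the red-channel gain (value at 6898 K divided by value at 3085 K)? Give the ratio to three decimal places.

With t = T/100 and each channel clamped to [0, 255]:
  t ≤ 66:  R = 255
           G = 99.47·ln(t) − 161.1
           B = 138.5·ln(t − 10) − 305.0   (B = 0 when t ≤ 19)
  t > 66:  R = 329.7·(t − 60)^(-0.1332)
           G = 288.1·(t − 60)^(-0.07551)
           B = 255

0.965

At 3085 K (t = 30.85):
  R = 255 by definition for t ≤ 66.
At 6898 K (t = 68.98):
  R = 329.7·(68.98 − 60)^(-0.1332) = 329.7·8.98^(-0.1332) = 329.7·0.74649 = 246.118.
Gain = 246.118 / 255.000 = 0.9652 → 0.965.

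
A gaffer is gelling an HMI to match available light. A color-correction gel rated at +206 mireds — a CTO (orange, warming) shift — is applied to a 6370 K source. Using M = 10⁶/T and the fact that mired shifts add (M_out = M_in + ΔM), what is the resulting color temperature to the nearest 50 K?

M_in = 10⁶/6370 = 156.99 mireds.
M_out = 156.99 + (+206) = 362.99 mireds.
T_out = 10⁶/362.99 = 2754.9 K → 2750 K.

2750 K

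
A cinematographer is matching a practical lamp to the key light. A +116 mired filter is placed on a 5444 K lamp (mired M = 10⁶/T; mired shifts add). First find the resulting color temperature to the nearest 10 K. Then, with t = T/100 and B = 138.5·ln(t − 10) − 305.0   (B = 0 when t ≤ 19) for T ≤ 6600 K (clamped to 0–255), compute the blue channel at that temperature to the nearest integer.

M_in = 10⁶/5444 = 183.69; M_out = 183.69 + (+116) = 299.69.
T_out = 10⁶/299.69 = 3336.8 K → 3340 K; t = 33.4.
B = 138.5·ln(33.4 − 10) − 305.0 = 138.5·ln 23.4 − 305.0 = 138.5·3.1527 − 305.0 = 131.654.
Rounded: 132.

132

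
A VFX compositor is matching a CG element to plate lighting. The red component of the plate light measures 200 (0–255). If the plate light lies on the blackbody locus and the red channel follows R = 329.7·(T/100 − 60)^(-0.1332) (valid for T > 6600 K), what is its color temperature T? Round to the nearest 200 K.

10200 K

(t − 60)^(-0.1332) = 200/329.7 = 0.60661.
t − 60 = 0.60661^(1/-0.1332) = 0.60661^(-7.508) = 42.638, so t = 102.638.
T = 100·t = 10264 K → 10200 K to the nearest 200 K.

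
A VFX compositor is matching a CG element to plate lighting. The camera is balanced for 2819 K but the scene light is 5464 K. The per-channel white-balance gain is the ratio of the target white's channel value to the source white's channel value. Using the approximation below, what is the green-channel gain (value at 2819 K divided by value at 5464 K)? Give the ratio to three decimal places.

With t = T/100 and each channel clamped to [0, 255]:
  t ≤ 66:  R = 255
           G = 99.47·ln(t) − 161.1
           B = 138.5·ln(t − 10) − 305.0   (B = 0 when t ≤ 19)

At 5464 K (t = 54.64):
  G = 99.47·ln 54.64 − 161.1 = 99.47·4.0008 − 161.1 = 236.856.
At 2819 K (t = 28.19):
  G = 99.47·ln 28.19 − 161.1 = 99.47·3.3390 − 161.1 = 171.027.
Gain = 171.027 / 236.856 = 0.7221 → 0.722.

0.722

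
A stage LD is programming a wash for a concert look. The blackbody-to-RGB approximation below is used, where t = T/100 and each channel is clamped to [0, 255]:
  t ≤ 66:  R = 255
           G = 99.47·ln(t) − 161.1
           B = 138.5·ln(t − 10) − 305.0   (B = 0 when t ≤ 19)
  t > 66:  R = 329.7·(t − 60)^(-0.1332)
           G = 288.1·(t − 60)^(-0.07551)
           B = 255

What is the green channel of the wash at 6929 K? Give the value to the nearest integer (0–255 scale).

t = 6929/100 = 69.29; the t > 66 branch applies.
G = 288.1·(69.29 − 60)^(-0.07551) = 288.1·9.29^(-0.07551) = 288.1·0.84509 = 243.472.
Rounded: 243.

243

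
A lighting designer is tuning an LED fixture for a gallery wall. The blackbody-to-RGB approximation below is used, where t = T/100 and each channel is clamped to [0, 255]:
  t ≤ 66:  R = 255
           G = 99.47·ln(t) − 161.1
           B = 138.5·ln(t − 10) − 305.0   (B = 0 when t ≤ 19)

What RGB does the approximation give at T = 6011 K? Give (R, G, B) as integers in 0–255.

t = 6011/100 = 60.11; the t ≤ 66 branch applies.
R = 255 by definition for t ≤ 66.
G = 99.47·ln 60.11 − 161.1 = 99.47·4.0962 − 161.1 = 246.347.
B = 138.5·ln(60.11 − 10) − 305.0 = 138.5·ln 50.11 − 305.0 = 138.5·3.9142 − 305.0 = 237.120.
Rounded: (255, 246, 237).

(255, 246, 237)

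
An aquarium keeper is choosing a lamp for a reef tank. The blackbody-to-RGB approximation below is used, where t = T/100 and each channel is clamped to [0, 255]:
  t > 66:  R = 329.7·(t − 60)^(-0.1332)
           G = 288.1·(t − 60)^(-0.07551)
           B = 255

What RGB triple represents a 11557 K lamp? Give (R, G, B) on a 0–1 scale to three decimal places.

t = 11557/100 = 115.57; the t > 66 branch applies.
R = 329.7·(115.57 − 60)^(-0.1332) = 329.7·55.57^(-0.1332) = 329.7·0.58558 = 193.066.
G = 288.1·(115.57 − 60)^(-0.07551) = 288.1·55.57^(-0.07551) = 288.1·0.73832 = 212.711.
B = 255 by definition for t > 66.
Dividing each by 255: (0.7571, 0.8342, 1.0000) → (0.757, 0.834, 1.000).

(0.757, 0.834, 1.000)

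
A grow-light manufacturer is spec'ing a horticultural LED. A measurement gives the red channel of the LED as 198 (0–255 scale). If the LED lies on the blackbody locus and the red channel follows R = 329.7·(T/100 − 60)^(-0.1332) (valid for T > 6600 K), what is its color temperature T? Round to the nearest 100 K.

(t − 60)^(-0.1332) = 198/329.7 = 0.60055.
t − 60 = 0.60055^(1/-0.1332) = 0.60055^(-7.508) = 45.980, so t = 105.980.
T = 100·t = 10598 K → 10600 K to the nearest 100 K.

10600 K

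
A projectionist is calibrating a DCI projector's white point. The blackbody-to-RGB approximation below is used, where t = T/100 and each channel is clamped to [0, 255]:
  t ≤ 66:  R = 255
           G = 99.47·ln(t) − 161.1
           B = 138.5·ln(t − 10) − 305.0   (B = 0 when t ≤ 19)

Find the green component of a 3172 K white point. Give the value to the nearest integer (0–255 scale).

t = 3172/100 = 31.72; the t ≤ 66 branch applies.
G = 99.47·ln 31.72 − 161.1 = 99.47·3.4569 − 161.1 = 182.763.
Rounded: 183.

183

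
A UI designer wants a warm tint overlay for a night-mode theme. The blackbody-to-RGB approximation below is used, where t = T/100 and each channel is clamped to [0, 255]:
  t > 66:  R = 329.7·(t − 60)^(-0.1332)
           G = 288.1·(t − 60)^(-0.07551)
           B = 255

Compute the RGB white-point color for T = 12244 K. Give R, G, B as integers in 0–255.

t = 12244/100 = 122.44; the t > 66 branch applies.
R = 329.7·(122.44 − 60)^(-0.1332) = 329.7·62.44^(-0.1332) = 329.7·0.57656 = 190.092.
G = 288.1·(122.44 − 60)^(-0.07551) = 288.1·62.44^(-0.07551) = 288.1·0.73185 = 210.847.
B = 255 by definition for t > 66.
Rounded: (190, 211, 255).

R=190, G=211, B=255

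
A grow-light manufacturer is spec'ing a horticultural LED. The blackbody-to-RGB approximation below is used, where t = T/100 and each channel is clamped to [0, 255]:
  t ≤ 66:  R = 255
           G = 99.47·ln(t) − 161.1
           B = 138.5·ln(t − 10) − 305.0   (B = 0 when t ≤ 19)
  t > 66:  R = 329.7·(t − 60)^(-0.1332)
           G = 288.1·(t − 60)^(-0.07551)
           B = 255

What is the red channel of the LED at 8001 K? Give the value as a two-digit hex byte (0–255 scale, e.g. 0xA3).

0xDD

t = 8001/100 = 80.01; the t > 66 branch applies.
R = 329.7·(80.01 − 60)^(-0.1332) = 329.7·20.01^(-0.1332) = 329.7·0.67092 = 221.204.
Rounded: 221; in hex, 0xDD.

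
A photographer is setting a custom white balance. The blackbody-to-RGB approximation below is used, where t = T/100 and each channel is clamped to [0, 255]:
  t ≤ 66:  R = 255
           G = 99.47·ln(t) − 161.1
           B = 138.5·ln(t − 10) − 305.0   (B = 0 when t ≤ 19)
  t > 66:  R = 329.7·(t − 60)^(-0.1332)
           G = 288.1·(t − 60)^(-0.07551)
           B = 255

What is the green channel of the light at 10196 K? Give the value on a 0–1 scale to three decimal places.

t = 10196/100 = 101.96; the t > 66 branch applies.
G = 288.1·(101.96 − 60)^(-0.07551) = 288.1·41.96^(-0.07551) = 288.1·0.75415 = 217.272.
On a 0–1 scale: 217.272/255 = 0.8520 → 0.852.

0.852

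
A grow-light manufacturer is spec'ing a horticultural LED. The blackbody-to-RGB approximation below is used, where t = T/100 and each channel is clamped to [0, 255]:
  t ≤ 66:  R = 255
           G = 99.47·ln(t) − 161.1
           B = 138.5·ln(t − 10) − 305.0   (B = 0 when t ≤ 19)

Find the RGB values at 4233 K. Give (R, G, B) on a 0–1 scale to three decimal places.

t = 4233/100 = 42.33; the t ≤ 66 branch applies.
R = 255 by definition for t ≤ 66.
G = 99.47·ln 42.33 − 161.1 = 99.47·3.7455 − 161.1 = 211.464.
B = 138.5·ln(42.33 − 10) − 305.0 = 138.5·ln 32.33 − 305.0 = 138.5·3.4760 − 305.0 = 176.425.
Dividing each by 255: (1.0000, 0.8293, 0.6919) → (1.000, 0.829, 0.692).

(1.000, 0.829, 0.692)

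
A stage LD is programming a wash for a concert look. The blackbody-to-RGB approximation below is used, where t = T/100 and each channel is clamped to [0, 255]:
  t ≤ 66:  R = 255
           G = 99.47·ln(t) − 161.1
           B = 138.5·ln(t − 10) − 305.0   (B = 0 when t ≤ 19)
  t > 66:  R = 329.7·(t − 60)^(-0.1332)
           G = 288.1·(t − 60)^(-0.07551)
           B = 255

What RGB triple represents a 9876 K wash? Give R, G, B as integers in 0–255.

R=203, G=219, B=255

t = 9876/100 = 98.76; the t > 66 branch applies.
R = 329.7·(98.76 − 60)^(-0.1332) = 329.7·38.76^(-0.1332) = 329.7·0.61437 = 202.557.
G = 288.1·(98.76 − 60)^(-0.07551) = 288.1·38.76^(-0.07551) = 288.1·0.75868 = 218.577.
B = 255 by definition for t > 66.
Rounded: (203, 219, 255).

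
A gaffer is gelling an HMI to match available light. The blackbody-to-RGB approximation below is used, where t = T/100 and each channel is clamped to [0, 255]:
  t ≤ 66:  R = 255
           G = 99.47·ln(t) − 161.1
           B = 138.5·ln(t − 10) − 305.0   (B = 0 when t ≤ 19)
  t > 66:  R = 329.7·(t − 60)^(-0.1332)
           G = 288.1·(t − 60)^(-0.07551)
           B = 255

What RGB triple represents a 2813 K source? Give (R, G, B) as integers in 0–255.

(255, 171, 96)

t = 2813/100 = 28.13; the t ≤ 66 branch applies.
R = 255 by definition for t ≤ 66.
G = 99.47·ln 28.13 − 161.1 = 99.47·3.3368 − 161.1 = 170.815.
B = 138.5·ln(28.13 − 10) − 305.0 = 138.5·ln 18.13 − 305.0 = 138.5·2.8976 − 305.0 = 96.313.
Rounded: (255, 171, 96).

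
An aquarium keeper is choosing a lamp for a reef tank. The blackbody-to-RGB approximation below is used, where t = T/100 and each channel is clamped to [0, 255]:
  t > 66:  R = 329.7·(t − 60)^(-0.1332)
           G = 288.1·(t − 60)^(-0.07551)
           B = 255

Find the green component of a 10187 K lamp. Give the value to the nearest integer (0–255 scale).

t = 10187/100 = 101.87; the t > 66 branch applies.
G = 288.1·(101.87 − 60)^(-0.07551) = 288.1·41.87^(-0.07551) = 288.1·0.75428 = 217.307.
Rounded: 217.

217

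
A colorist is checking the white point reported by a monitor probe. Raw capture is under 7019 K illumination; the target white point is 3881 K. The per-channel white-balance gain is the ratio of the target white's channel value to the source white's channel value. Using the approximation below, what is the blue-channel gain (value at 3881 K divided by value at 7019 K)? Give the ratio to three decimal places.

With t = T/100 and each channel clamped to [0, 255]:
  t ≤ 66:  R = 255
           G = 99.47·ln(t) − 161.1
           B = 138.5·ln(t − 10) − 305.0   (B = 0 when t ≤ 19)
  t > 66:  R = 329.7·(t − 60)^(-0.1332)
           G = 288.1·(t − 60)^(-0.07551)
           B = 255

At 7019 K (t = 70.19):
  B = 255 by definition for t > 66.
At 3881 K (t = 38.81):
  B = 138.5·ln(38.81 − 10) − 305.0 = 138.5·ln 28.81 − 305.0 = 138.5·3.3607 − 305.0 = 160.460.
Gain = 160.460 / 255.000 = 0.6293 → 0.629.

0.629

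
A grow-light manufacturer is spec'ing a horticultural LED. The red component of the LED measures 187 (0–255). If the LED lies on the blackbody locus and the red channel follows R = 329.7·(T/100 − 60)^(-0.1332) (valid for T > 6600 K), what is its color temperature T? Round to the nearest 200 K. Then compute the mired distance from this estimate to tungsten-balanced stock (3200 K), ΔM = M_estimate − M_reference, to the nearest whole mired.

(t − 60)^(-0.1332) = 187/329.7 = 0.56718.
t − 60 = 0.56718^(1/-0.1332) = 0.56718^(-7.508) = 70.620, so t = 130.620.
T = 100·t = 13062 K → 13000 K to the nearest 200 K.
M_estimate = 10⁶/13000 = 76.92; M_reference = 10⁶/3200 = 312.50.
ΔM = 76.92 − 312.50 = -235.58 → -236 mireds.

-236 mireds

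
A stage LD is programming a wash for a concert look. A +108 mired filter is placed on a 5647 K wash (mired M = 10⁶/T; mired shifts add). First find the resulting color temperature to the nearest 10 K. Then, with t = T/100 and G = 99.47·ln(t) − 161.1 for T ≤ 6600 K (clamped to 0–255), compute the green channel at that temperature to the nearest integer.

193

M_in = 10⁶/5647 = 177.09; M_out = 177.09 + (+108) = 285.09.
T_out = 10⁶/285.09 = 3507.7 K → 3510 K; t = 35.1.
G = 99.47·ln 35.1 − 161.1 = 99.47·3.5582 − 161.1 = 192.834.
Rounded: 193.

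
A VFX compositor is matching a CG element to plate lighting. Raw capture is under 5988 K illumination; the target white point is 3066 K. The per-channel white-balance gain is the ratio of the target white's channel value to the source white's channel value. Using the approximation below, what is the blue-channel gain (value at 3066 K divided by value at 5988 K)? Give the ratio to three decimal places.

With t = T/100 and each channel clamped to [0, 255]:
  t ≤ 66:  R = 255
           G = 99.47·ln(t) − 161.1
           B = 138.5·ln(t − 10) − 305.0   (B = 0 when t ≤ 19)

At 5988 K (t = 59.88):
  B = 138.5·ln(59.88 − 10) − 305.0 = 138.5·ln 49.88 − 305.0 = 138.5·3.9096 − 305.0 = 236.482.
At 3066 K (t = 30.66):
  B = 138.5·ln(30.66 − 10) − 305.0 = 138.5·ln 20.66 − 305.0 = 138.5·3.0282 − 305.0 = 114.406.
Gain = 114.406 / 236.482 = 0.4838 → 0.484.

0.484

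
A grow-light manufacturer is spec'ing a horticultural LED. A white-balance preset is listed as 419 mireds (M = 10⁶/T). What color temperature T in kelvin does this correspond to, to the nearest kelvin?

T = 10⁶ / 419 = 2386.63 K → 2387 K.

2387 K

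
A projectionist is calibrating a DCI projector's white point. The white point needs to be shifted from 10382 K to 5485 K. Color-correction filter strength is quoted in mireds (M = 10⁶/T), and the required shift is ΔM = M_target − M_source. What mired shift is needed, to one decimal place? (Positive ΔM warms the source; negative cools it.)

M_source = 10⁶/10382 = 96.321; M_target = 10⁶/5485 = 182.315.
ΔM = 182.315 − 96.321 = 85.995 → +86.0 mireds, a warming shift.

+86.0 mireds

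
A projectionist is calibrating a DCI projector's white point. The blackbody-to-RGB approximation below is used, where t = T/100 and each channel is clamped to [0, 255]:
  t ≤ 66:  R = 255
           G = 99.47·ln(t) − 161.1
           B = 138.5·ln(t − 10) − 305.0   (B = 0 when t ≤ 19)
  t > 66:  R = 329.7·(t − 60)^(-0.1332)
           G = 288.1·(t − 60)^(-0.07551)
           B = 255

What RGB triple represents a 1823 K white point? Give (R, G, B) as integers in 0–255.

(255, 128, 0)

t = 1823/100 = 18.23; the t ≤ 66 branch applies.
R = 255 by definition for t ≤ 66.
G = 99.47·ln 18.23 − 161.1 = 99.47·2.9031 − 161.1 = 127.668.
t = 18.23 ≤ 19, so B = 0.
Rounded: (255, 128, 0).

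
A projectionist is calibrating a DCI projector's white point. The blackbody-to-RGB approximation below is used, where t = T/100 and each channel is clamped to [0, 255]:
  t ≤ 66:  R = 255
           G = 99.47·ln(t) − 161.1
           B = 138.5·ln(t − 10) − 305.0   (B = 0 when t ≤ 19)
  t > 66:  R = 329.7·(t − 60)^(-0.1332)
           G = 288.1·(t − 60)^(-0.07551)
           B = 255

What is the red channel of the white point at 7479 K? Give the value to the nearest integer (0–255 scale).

230

t = 7479/100 = 74.79; the t > 66 branch applies.
R = 329.7·(74.79 − 60)^(-0.1332) = 329.7·14.79^(-0.1332) = 329.7·0.69849 = 230.292.
Rounded: 230.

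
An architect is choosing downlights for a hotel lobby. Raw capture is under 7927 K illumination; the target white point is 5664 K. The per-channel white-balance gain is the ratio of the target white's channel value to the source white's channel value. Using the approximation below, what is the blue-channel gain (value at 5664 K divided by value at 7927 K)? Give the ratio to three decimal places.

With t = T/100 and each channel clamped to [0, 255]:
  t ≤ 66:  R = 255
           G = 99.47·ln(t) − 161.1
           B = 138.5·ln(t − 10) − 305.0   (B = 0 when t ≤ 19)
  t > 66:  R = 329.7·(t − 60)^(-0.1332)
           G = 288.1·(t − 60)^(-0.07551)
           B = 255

At 7927 K (t = 79.27):
  B = 255 by definition for t > 66.
At 5664 K (t = 56.64):
  B = 138.5·ln(56.64 − 10) − 305.0 = 138.5·ln 46.64 − 305.0 = 138.5·3.8425 − 305.0 = 227.181.
Gain = 227.181 / 255.000 = 0.8909 → 0.891.

0.891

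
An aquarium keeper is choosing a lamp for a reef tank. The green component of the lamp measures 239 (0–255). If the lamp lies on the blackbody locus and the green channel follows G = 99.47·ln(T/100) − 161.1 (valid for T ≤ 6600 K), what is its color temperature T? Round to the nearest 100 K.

5600 K

ln t = (239 + 161.1) / 99.47 = 4.0223.
t = e^4.0223 = 55.830.
T = 100·t = 5583 K → 5600 K to the nearest 100 K.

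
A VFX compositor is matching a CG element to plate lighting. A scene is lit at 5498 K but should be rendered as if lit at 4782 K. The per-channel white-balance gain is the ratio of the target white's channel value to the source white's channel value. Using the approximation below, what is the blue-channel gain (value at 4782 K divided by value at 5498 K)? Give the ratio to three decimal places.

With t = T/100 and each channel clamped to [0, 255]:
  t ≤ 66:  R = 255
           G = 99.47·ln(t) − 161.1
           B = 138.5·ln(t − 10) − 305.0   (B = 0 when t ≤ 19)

At 5498 K (t = 54.98):
  B = 138.5·ln(54.98 − 10) − 305.0 = 138.5·ln 44.98 − 305.0 = 138.5·3.8062 − 305.0 = 222.161.
At 4782 K (t = 47.82):
  B = 138.5·ln(47.82 − 10) − 305.0 = 138.5·ln 37.82 − 305.0 = 138.5·3.6328 − 305.0 = 198.148.
Gain = 198.148 / 222.161 = 0.8919 → 0.892.

0.892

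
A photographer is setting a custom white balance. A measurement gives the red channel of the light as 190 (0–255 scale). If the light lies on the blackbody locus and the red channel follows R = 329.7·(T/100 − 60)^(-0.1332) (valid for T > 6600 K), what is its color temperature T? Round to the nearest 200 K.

12200 K

(t − 60)^(-0.1332) = 190/329.7 = 0.57628.
t − 60 = 0.57628^(1/-0.1332) = 0.57628^(-7.508) = 62.667, so t = 122.667.
T = 100·t = 12267 K → 12200 K to the nearest 200 K.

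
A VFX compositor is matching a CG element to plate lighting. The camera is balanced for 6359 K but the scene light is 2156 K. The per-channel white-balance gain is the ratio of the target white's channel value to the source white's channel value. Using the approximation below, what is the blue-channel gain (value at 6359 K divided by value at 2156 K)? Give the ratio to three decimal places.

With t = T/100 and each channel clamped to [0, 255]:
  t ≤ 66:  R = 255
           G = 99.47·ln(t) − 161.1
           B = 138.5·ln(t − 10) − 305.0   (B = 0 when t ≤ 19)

7.251

At 2156 K (t = 21.56):
  B = 138.5·ln(21.56 − 10) − 305.0 = 138.5·ln 11.56 − 305.0 = 138.5·2.4476 − 305.0 = 33.986.
At 6359 K (t = 63.59):
  B = 138.5·ln(63.59 − 10) − 305.0 = 138.5·ln 53.59 − 305.0 = 138.5·3.9814 − 305.0 = 246.419.
Gain = 246.419 / 33.986 = 7.2506 → 7.251.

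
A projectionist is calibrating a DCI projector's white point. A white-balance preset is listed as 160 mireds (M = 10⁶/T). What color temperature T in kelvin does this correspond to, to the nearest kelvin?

6250 K

T = 10⁶ / 160 = 6250.00 K → 6250 K.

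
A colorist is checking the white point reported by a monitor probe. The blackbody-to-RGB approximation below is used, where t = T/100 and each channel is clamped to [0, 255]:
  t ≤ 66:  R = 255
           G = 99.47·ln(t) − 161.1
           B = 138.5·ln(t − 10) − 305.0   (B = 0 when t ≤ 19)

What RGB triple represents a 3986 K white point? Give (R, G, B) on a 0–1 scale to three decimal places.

t = 3986/100 = 39.86; the t ≤ 66 branch applies.
R = 255 by definition for t ≤ 66.
G = 99.47·ln 39.86 − 161.1 = 99.47·3.6854 − 161.1 = 205.484.
B = 138.5·ln(39.86 − 10) − 305.0 = 138.5·ln 29.86 − 305.0 = 138.5·3.3965 − 305.0 = 165.418.
Dividing each by 255: (1.0000, 0.8058, 0.6487) → (1.000, 0.806, 0.649).

(1.000, 0.806, 0.649)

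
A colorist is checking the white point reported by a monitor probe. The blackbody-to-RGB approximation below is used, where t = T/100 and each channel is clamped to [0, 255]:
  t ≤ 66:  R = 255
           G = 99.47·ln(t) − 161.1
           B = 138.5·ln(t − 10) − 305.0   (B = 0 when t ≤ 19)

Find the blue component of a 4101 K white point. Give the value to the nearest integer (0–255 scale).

171

t = 4101/100 = 41.01; the t ≤ 66 branch applies.
B = 138.5·ln(41.01 − 10) − 305.0 = 138.5·ln 31.01 − 305.0 = 138.5·3.4343 − 305.0 = 170.652.
Rounded: 171.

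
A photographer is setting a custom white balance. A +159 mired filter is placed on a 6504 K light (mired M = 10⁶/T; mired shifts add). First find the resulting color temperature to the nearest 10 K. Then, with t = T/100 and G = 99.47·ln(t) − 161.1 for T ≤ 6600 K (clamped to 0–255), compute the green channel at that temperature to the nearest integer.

184

M_in = 10⁶/6504 = 153.75; M_out = 153.75 + (+159) = 312.75.
T_out = 10⁶/312.75 = 3197.4 K → 3200 K; t = 32.
G = 99.47·ln 32 − 161.1 = 99.47·3.4657 − 161.1 = 183.637.
Rounded: 184.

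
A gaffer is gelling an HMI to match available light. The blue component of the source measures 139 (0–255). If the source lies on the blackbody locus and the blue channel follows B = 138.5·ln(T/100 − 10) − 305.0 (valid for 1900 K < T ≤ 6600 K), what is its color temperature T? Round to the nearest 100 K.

3500 K

ln(t − 10) = (139 + 305.0) / 138.5 = 3.2058.
t − 10 = e^3.2058 = 24.675, so t = 34.675.
T = 100·t = 3467 K → 3500 K to the nearest 100 K.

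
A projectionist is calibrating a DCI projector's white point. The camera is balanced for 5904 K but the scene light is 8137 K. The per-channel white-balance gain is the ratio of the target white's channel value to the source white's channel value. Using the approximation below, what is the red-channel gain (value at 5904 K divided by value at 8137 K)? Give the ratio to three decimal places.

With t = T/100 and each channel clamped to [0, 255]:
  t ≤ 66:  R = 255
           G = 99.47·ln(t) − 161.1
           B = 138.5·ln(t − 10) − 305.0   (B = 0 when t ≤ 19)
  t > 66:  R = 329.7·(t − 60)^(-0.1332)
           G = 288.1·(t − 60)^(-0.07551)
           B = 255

1.163

At 8137 K (t = 81.37):
  R = 329.7·(81.37 − 60)^(-0.1332) = 329.7·21.37^(-0.1332) = 329.7·0.66507 = 219.275.
At 5904 K (t = 59.04):
  R = 255 by definition for t ≤ 66.
Gain = 255.000 / 219.275 = 1.1629 → 1.163.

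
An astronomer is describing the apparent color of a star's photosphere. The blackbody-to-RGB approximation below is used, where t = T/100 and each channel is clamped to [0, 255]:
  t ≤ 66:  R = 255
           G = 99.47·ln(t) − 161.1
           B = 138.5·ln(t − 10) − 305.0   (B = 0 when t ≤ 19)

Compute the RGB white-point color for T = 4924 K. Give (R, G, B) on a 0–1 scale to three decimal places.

t = 4924/100 = 49.24; the t ≤ 66 branch applies.
R = 255 by definition for t ≤ 66.
G = 99.47·ln 49.24 − 161.1 = 99.47·3.8967 − 161.1 = 226.505.
B = 138.5·ln(49.24 − 10) − 305.0 = 138.5·ln 39.24 − 305.0 = 138.5·3.6697 − 305.0 = 203.253.
Dividing each by 255: (1.0000, 0.8883, 0.7971) → (1.000, 0.888, 0.797).

(1.000, 0.888, 0.797)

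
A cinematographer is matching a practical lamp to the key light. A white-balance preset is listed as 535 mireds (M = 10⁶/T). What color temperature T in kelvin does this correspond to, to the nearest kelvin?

1869 K

T = 10⁶ / 535 = 1869.16 K → 1869 K.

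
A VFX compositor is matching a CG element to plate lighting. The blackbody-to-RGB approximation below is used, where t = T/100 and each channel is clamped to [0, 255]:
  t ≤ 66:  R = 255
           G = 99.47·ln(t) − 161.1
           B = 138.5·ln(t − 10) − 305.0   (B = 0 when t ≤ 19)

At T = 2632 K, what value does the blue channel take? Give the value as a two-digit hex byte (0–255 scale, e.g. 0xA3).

t = 2632/100 = 26.32; the t ≤ 66 branch applies.
B = 138.5·ln(26.32 − 10) − 305.0 = 138.5·ln 16.32 − 305.0 = 138.5·2.7924 − 305.0 = 81.746.
Rounded: 82; in hex, 0x52.

0x52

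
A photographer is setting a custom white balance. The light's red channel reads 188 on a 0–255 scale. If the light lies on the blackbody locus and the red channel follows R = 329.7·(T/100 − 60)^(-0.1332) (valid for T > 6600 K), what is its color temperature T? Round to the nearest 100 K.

12800 K

(t − 60)^(-0.1332) = 188/329.7 = 0.57022.
t − 60 = 0.57022^(1/-0.1332) = 0.57022^(-7.508) = 67.848, so t = 127.848.
T = 100·t = 12785 K → 12800 K to the nearest 100 K.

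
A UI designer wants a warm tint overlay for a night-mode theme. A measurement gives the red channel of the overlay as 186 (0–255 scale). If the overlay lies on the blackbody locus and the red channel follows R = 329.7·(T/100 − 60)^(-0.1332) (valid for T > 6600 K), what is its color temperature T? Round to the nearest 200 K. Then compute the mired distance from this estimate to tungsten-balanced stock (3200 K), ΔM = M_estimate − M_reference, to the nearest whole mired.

(t − 60)^(-0.1332) = 186/329.7 = 0.56415.
t − 60 = 0.56415^(1/-0.1332) = 0.56415^(-7.508) = 73.521, so t = 133.521.
T = 100·t = 13352 K → 13400 K to the nearest 200 K.
M_estimate = 10⁶/13400 = 74.63; M_reference = 10⁶/3200 = 312.50.
ΔM = 74.63 − 312.50 = -237.87 → -238 mireds.

-238 mireds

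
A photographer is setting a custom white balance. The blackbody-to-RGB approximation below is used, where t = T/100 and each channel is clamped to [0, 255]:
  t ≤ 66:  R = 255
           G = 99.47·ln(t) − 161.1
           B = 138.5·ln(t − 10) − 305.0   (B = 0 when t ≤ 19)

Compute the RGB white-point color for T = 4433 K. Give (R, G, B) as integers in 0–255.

t = 4433/100 = 44.33; the t ≤ 66 branch applies.
R = 255 by definition for t ≤ 66.
G = 99.47·ln 44.33 − 161.1 = 99.47·3.7917 − 161.1 = 216.057.
B = 138.5·ln(44.33 − 10) − 305.0 = 138.5·ln 34.33 − 305.0 = 138.5·3.5360 − 305.0 = 184.739.
Rounded: (255, 216, 185).

(255, 216, 185)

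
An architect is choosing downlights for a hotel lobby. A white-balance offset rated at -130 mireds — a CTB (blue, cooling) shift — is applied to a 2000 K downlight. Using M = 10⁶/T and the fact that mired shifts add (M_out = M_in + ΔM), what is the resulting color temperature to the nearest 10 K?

M_in = 10⁶/2000 = 500.00 mireds.
M_out = 500.00 + (-130) = 370.00 mireds.
T_out = 10⁶/370.00 = 2702.7 K → 2700 K.

2700 K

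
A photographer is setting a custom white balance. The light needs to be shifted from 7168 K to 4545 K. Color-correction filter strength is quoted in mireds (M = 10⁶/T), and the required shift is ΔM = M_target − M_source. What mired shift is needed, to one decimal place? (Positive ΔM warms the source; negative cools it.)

M_source = 10⁶/7168 = 139.509; M_target = 10⁶/4545 = 220.022.
ΔM = 220.022 − 139.509 = 80.513 → +80.5 mireds, a warming shift.

+80.5 mireds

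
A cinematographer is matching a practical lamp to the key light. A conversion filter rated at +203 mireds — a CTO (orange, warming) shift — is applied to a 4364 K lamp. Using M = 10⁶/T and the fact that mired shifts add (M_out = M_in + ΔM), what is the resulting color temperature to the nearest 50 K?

M_in = 10⁶/4364 = 229.15 mireds.
M_out = 229.15 + (+203) = 432.15 mireds.
T_out = 10⁶/432.15 = 2314.0 K → 2300 K.

2300 K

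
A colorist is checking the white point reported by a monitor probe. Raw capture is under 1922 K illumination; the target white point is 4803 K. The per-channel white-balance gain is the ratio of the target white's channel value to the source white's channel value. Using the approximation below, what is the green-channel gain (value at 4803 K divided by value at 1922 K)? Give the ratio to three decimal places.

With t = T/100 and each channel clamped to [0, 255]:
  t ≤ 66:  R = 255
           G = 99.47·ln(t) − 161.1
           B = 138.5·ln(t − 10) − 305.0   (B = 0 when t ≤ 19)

1.685

At 1922 K (t = 19.22):
  G = 99.47·ln 19.22 − 161.1 = 99.47·2.9560 − 161.1 = 132.928.
At 4803 K (t = 48.03):
  G = 99.47·ln 48.03 − 161.1 = 99.47·3.8718 − 161.1 = 224.031.
Gain = 224.031 / 132.928 = 1.6853 → 1.685.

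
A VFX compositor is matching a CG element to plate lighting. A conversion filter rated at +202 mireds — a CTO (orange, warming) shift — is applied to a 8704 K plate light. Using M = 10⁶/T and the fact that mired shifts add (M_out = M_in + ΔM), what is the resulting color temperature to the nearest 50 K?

M_in = 10⁶/8704 = 114.89 mireds.
M_out = 114.89 + (+202) = 316.89 mireds.
T_out = 10⁶/316.89 = 3155.7 K → 3150 K.

3150 K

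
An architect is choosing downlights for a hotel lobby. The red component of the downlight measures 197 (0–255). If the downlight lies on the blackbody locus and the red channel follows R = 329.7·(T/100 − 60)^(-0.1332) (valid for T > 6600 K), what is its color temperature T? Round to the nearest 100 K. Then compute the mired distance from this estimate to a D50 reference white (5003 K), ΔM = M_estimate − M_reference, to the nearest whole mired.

(t − 60)^(-0.1332) = 197/329.7 = 0.59751.
t − 60 = 0.59751^(1/-0.1332) = 0.59751^(-7.508) = 47.761, so t = 107.761.
T = 100·t = 10776 K → 10800 K to the nearest 100 K.
M_estimate = 10⁶/10800 = 92.59; M_reference = 10⁶/5003 = 199.88.
ΔM = 92.59 − 199.88 = -107.29 → -107 mireds.

-107 mireds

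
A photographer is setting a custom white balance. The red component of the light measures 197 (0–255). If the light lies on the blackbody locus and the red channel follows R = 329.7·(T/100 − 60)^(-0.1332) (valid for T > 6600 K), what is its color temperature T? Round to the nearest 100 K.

(t − 60)^(-0.1332) = 197/329.7 = 0.59751.
t − 60 = 0.59751^(1/-0.1332) = 0.59751^(-7.508) = 47.761, so t = 107.761.
T = 100·t = 10776 K → 10800 K to the nearest 100 K.

10800 K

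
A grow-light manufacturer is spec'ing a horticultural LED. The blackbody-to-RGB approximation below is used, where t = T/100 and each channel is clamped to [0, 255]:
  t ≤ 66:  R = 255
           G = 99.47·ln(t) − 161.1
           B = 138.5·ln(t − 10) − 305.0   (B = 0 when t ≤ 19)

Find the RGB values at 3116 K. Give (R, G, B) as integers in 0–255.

(255, 181, 118)

t = 3116/100 = 31.16; the t ≤ 66 branch applies.
R = 255 by definition for t ≤ 66.
G = 99.47·ln 31.16 − 161.1 = 99.47·3.4391 − 161.1 = 180.991.
B = 138.5·ln(31.16 − 10) − 305.0 = 138.5·ln 21.16 − 305.0 = 138.5·3.0521 − 305.0 = 117.718.
Rounded: (255, 181, 118).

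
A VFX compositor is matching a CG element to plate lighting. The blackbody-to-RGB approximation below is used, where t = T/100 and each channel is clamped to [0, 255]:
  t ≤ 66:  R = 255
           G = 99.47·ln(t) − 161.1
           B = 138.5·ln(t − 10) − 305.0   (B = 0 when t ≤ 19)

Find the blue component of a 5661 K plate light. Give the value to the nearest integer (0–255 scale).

t = 5661/100 = 56.61; the t ≤ 66 branch applies.
B = 138.5·ln(56.61 − 10) − 305.0 = 138.5·ln 46.61 − 305.0 = 138.5·3.8418 − 305.0 = 227.091.
Rounded: 227.

227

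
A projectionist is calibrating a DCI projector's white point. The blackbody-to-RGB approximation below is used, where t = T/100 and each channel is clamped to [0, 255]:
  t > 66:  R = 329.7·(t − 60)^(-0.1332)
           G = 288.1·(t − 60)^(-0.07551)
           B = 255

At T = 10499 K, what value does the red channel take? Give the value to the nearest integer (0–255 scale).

199

t = 10499/100 = 104.99; the t > 66 branch applies.
R = 329.7·(104.99 − 60)^(-0.1332) = 329.7·44.99^(-0.1332) = 329.7·0.60229 = 198.575.
Rounded: 199.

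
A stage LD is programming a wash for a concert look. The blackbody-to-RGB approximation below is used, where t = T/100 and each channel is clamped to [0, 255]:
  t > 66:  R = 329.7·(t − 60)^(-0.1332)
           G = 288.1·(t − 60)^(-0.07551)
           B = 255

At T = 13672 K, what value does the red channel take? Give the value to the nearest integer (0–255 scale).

t = 13672/100 = 136.72; the t > 66 branch applies.
R = 329.7·(136.72 − 60)^(-0.1332) = 329.7·76.72^(-0.1332) = 329.7·0.56096 = 184.948.
Rounded: 185.

185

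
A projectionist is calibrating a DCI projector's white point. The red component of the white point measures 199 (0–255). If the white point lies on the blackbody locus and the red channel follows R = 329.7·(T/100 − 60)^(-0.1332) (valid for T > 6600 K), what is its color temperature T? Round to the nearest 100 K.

(t − 60)^(-0.1332) = 199/329.7 = 0.60358.
t − 60 = 0.60358^(1/-0.1332) = 0.60358^(-7.508) = 44.273, so t = 104.273.
T = 100·t = 10427 K → 10400 K to the nearest 100 K.

10400 K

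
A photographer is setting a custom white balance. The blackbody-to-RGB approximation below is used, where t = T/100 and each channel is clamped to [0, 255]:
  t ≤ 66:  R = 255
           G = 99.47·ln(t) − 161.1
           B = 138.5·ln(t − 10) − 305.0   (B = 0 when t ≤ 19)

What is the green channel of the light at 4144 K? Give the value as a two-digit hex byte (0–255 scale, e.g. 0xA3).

t = 4144/100 = 41.44; the t ≤ 66 branch applies.
G = 99.47·ln 41.44 − 161.1 = 99.47·3.7242 − 161.1 = 209.351.
Rounded: 209; in hex, 0xD1.

0xD1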